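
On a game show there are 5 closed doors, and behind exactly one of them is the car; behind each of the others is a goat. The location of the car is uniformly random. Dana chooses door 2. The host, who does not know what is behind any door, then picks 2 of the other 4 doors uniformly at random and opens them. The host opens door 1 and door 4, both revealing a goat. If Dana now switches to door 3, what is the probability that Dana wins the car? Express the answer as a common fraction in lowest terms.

1/3

Condition on the true location of the car.
If it is behind either of doors 1 and 4 (prior 1/5 each): that door was opened and seen not to hold the prize — ruled out; weight (1/5)·0 = 0 each.
If it is behind any of doors 2, 3, and 5 (prior 1/5 each): the host picks exactly this set with probability 1/6 regardless, and none is the prize; weight (1/5)·(1/6) = 1/30 each.
The weights sum to 1/10.
So P(the car behind door 3 | the host opened door 1 and door 4) = (1/30) / (1/10) = 1/3.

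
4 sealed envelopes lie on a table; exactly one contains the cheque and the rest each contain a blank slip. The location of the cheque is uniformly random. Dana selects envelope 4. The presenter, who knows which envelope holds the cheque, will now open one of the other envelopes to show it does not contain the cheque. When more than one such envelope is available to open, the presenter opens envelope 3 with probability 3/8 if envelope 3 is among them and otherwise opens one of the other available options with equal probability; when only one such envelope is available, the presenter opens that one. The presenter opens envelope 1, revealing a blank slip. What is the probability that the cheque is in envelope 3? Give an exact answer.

Consider each possible location of the cheque in turn.
If it is in envelope 1 (prior 1/4): the presenter opened envelope 1, so this case is ruled out; weight (1/4)·0 = 0.
If it is in envelope 2 (prior 1/4): envelope 3 is available but not opened, probability 5/8; weight (1/4)·(5/8) = 5/32.
If it is in envelope 3 (prior 1/4): envelope 3 holds the prize so is unavailable; the presenter chooses uniformly among the 2 others, probability 1/2; weight (1/4)·(1/2) = 1/8.
If it is in envelope 4 (prior 1/4): envelope 3 is available but not opened; envelope 1 gets probability (1 − 3/8)/2 = 5/16; weight (1/4)·(5/16) = 5/64.
The weights sum to 23/64.
So P(the cheque in envelope 3 | the presenter opened envelope 1) = (1/8) / (23/64) = 8/23.

8/23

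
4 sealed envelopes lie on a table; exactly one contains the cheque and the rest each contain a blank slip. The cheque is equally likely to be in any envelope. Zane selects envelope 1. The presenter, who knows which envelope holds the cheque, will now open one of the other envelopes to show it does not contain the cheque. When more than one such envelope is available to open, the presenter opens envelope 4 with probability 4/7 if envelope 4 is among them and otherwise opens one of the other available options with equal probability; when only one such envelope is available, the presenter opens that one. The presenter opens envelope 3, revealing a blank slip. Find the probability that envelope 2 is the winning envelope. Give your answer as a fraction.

3/8

Condition on the true location of the cheque.
If it is in envelope 1 (prior 1/4): envelope 4 is available but not opened; envelope 3 gets probability (1 − 4/7)/2 = 3/14; weight (1/4)·(3/14) = 3/56.
If it is in envelope 2 (prior 1/4): envelope 4 is available but not opened, probability 3/7; weight (1/4)·(3/7) = 3/28.
If it is in envelope 3 (prior 1/4): the presenter opened envelope 3, so this case is ruled out; weight (1/4)·0 = 0.
If it is in envelope 4 (prior 1/4): envelope 4 holds the prize so is unavailable; the presenter chooses uniformly among the 2 others, probability 1/2; weight (1/4)·(1/2) = 1/8.
The weights sum to 2/7.
So P(the cheque in envelope 2 | the presenter opened envelope 3) = (3/28) / (2/7) = 3/8.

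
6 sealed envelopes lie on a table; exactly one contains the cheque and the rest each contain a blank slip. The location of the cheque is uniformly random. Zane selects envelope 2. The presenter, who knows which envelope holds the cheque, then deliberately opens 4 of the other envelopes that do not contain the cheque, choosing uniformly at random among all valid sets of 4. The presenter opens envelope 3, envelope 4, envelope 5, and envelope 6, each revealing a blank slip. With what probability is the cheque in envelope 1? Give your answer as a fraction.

Consider each possible location of the cheque in turn.
If it is in envelope 1 (prior 1/6): the presenter has no choice, probability 1; weight (1/6)·1 = 1/6.
If it is in envelope 2 (prior 1/6): the presenter has 5 equally likely choices, so probability 1/5; weight (1/6)·(1/5) = 1/30.
If it is in any of envelopes 3, 4, 5, and 6 (prior 1/6 each): that envelope was opened and seen not to hold the prize — ruled out; weight (1/6)·0 = 0 each.
The weights sum to 1/5.
So P(the cheque in envelope 1 | the presenter opened envelope 3, envelope 4, envelope 5, and envelope 6) = (1/6) / (1/5) = 5/6.

5/6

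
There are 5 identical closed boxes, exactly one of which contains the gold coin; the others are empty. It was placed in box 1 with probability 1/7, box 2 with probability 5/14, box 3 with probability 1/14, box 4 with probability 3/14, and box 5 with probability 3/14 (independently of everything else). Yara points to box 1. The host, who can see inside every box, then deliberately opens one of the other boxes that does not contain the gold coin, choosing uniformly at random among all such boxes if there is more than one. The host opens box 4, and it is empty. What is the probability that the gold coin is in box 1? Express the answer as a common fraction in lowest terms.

Condition on the true location of the gold coin.
If it is in box 1 (prior 1/7): the host has 4 equally likely choices, so probability 1/4; weight (1/7)·(1/4) = 1/28.
If it is in box 2 (prior 5/14): the host has 3 equally likely choices, so probability 1/3; weight (5/14)·(1/3) = 5/42.
If it is in box 3 (prior 1/14): the host has 3 equally likely choices, so probability 1/3; weight (1/14)·(1/3) = 1/42.
If it is in box 4 (prior 3/14): the host opened box 4, so this case is ruled out; weight (3/14)·0 = 0.
If it is in box 5 (prior 3/14): the host has 3 equally likely choices, so probability 1/3; weight (3/14)·(1/3) = 1/14.
The weights sum to 1/4.
So P(the gold coin in box 1 | the host opened box 4) = (1/28) / (1/4) = 1/7.

1/7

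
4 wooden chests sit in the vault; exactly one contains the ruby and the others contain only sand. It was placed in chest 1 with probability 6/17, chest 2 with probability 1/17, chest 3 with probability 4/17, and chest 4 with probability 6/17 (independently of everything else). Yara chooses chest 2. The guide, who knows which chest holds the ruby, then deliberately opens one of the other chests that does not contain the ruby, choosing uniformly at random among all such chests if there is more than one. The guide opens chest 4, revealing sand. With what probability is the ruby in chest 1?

9/16

Apply Bayes' rule, conditioning on where the ruby actually is.
If it is in chest 1 (prior 6/17): the guide has 2 equally likely choices, so probability 1/2; weight (6/17)·(1/2) = 3/17.
If it is in chest 2 (prior 1/17): the guide has 3 equally likely choices, so probability 1/3; weight (1/17)·(1/3) = 1/51.
If it is in chest 3 (prior 4/17): the guide has 2 equally likely choices, so probability 1/2; weight (4/17)·(1/2) = 2/17.
If it is in chest 4 (prior 6/17): the guide opened chest 4, so this case is ruled out; weight (6/17)·0 = 0.
The weights sum to 16/51.
So P(the ruby in chest 1 | the guide opened chest 4) = (3/17) / (16/51) = 9/16.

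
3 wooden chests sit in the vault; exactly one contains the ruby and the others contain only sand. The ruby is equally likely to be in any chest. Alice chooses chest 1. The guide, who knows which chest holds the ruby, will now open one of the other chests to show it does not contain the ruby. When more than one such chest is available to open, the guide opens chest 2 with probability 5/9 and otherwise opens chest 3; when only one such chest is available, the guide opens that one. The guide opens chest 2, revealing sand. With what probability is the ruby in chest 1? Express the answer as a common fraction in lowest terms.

5/14

Consider each possible location of the ruby in turn.
If it is in chest 1 (prior 1/3): chest 2 is available, opened with probability 5/9; weight (1/3)·(5/9) = 5/27.
If it is in chest 2 (prior 1/3): the guide opened chest 2, so this case is ruled out; weight (1/3)·0 = 0.
If it is in chest 3 (prior 1/3): only chest 2 is available, probability 1; weight (1/3)·1 = 1/3.
The weights sum to 14/27.
So P(the ruby in chest 1 | the guide opened chest 2) = (5/27) / (14/27) = 5/14.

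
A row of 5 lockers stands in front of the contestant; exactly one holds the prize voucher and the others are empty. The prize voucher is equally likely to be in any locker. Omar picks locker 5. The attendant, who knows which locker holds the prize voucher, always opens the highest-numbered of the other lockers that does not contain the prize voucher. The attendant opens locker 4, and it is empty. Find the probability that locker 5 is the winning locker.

Condition on the true location of the prize voucher.
If it is in any of lockers 1, 2, 3, and 5 (prior 1/5 each): locker 4 is the highest-numbered option available, probability 1; weight (1/5)·1 = 1/5 each.
If it is in locker 4 (prior 1/5): the attendant opened locker 4, so this case is ruled out; weight (1/5)·0 = 0.
The weights sum to 4/5.
So P(the prize voucher in locker 5 | the attendant opened locker 4) = (1/5) / (4/5) = 1/4.

1/4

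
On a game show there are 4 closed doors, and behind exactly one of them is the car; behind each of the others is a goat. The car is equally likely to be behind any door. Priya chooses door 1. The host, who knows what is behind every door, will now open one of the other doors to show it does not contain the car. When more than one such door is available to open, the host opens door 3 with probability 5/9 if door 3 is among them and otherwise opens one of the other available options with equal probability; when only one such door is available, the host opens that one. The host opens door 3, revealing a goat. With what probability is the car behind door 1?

Apply Bayes' rule, conditioning on where the car actually is.
If it is behind any of doors 1, 2, and 4 (prior 1/4 each): door 3 is available, opened with probability 5/9; weight (1/4)·(5/9) = 5/36 each.
If it is behind door 3 (prior 1/4): the host opened door 3, so this case is ruled out; weight (1/4)·0 = 0.
The weights sum to 5/12.
So P(the car behind door 1 | the host opened door 3) = (5/36) / (5/12) = 1/3.

1/3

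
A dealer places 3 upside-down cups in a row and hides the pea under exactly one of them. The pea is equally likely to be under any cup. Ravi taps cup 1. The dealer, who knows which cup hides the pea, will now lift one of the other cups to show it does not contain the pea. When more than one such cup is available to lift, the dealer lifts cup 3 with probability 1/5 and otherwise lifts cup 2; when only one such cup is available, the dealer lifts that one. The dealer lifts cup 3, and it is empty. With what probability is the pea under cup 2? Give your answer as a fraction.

Consider each possible location of the pea in turn.
If it is under cup 1 (prior 1/3): cup 3 is available, opened with probability 1/5; weight (1/3)·(1/5) = 1/15.
If it is under cup 2 (prior 1/3): only cup 3 is available, probability 1; weight (1/3)·1 = 1/3.
If it is under cup 3 (prior 1/3): the dealer opened cup 3, so this case is ruled out; weight (1/3)·0 = 0.
The weights sum to 2/5.
So P(the pea under cup 2 | the dealer opened cup 3) = (1/3) / (2/5) = 5/6.

5/6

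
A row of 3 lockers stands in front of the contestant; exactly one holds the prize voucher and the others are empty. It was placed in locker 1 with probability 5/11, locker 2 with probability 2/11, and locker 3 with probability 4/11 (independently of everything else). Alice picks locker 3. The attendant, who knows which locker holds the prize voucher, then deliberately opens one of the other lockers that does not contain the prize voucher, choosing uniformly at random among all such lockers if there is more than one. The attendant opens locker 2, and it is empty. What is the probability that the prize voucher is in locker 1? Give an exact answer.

Consider each possible location of the prize voucher in turn.
If it is in locker 1 (prior 5/11): the attendant has no choice, probability 1; weight (5/11)·1 = 5/11.
If it is in locker 2 (prior 2/11): the attendant opened locker 2, so this case is ruled out; weight (2/11)·0 = 0.
If it is in locker 3 (prior 4/11): the attendant has 2 equally likely choices, so probability 1/2; weight (4/11)·(1/2) = 2/11.
The weights sum to 7/11.
So P(the prize voucher in locker 1 | the attendant opened locker 2) = (5/11) / (7/11) = 5/7.

5/7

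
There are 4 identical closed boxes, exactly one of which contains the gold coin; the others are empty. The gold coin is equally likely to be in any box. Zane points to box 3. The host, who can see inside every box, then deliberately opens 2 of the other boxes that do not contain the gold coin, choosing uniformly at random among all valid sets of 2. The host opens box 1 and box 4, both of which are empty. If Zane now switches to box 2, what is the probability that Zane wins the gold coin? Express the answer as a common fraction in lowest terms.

Condition on the true location of the gold coin.
If it is in either of boxes 1 and 4 (prior 1/4 each): that box was opened and seen not to hold the prize — ruled out; weight (1/4)·0 = 0 each.
If it is in box 2 (prior 1/4): the host has no choice, probability 1; weight (1/4)·1 = 1/4.
If it is in box 3 (prior 1/4): the host has 3 equally likely choices, so probability 1/3; weight (1/4)·(1/3) = 1/12.
The weights sum to 1/3.
So P(the gold coin in box 2 | the host opened box 1 and box 4) = (1/4) / (1/3) = 3/4.

3/4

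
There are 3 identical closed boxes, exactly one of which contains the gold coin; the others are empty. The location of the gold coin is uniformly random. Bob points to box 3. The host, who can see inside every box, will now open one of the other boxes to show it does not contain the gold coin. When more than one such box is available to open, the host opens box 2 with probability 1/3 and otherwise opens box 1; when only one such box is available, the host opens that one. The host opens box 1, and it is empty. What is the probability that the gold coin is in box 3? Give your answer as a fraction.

2/5

Apply Bayes' rule, conditioning on where the gold coin actually is.
If it is in box 1 (prior 1/3): the host opened box 1, so this case is ruled out; weight (1/3)·0 = 0.
If it is in box 2 (prior 1/3): only box 1 is available, probability 1; weight (1/3)·1 = 1/3.
If it is in box 3 (prior 1/3): box 2 is available but not opened, probability 2/3; weight (1/3)·(2/3) = 2/9.
The weights sum to 5/9.
So P(the gold coin in box 3 | the host opened box 1) = (2/9) / (5/9) = 2/5.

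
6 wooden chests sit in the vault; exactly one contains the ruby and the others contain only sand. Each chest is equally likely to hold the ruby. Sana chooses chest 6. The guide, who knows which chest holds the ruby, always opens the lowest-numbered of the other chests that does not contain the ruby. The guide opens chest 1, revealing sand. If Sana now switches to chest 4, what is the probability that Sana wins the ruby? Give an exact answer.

Apply Bayes' rule, conditioning on where the ruby actually is.
If it is in chest 1 (prior 1/6): the guide opened chest 1, so this case is ruled out; weight (1/6)·0 = 0.
If it is in any of chests 2, 3, 4, 5, and 6 (prior 1/6 each): chest 1 is the lowest-numbered option available, probability 1; weight (1/6)·1 = 1/6 each.
The weights sum to 5/6.
So P(the ruby in chest 4 | the guide opened chest 1) = (1/6) / (5/6) = 1/5.

1/5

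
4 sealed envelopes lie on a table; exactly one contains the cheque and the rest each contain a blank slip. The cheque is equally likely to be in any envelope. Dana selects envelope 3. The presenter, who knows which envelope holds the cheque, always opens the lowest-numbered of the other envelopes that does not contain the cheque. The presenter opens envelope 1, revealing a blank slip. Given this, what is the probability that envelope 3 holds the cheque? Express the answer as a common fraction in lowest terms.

Apply Bayes' rule, conditioning on where the cheque actually is.
If it is in envelope 1 (prior 1/4): the presenter opened envelope 1, so this case is ruled out; weight (1/4)·0 = 0.
If it is in any of envelopes 2, 3, and 4 (prior 1/4 each): envelope 1 is the lowest-numbered option available, probability 1; weight (1/4)·1 = 1/4 each.
The weights sum to 3/4.
So P(the cheque in envelope 3 | the presenter opened envelope 1) = (1/4) / (3/4) = 1/3.

1/3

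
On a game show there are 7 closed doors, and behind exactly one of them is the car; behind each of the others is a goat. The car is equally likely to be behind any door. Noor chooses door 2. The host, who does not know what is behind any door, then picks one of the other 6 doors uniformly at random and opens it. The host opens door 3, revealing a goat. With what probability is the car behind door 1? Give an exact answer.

1/6

Condition on the true location of the car.
If it is behind any of doors 1, 2, 4, 5, 6, and 7 (prior 1/7 each): the host picks door 3 with probability 1/6 regardless, and it is not the prize; weight (1/7)·(1/6) = 1/42 each.
If it is behind door 3 (prior 1/7): the host opened door 3, so this case is ruled out; weight (1/7)·0 = 0.
The weights sum to 1/7.
So P(the car behind door 1 | the host opened door 3) = (1/42) / (1/7) = 1/6.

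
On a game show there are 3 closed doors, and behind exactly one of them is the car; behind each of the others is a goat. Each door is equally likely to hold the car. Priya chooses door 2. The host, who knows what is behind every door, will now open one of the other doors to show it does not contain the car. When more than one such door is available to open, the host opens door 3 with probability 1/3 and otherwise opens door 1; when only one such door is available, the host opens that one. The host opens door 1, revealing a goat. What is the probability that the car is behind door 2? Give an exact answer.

2/5

Consider each possible location of the car in turn.
If it is behind door 1 (prior 1/3): the host opened door 1, so this case is ruled out; weight (1/3)·0 = 0.
If it is behind door 2 (prior 1/3): door 3 is available but not opened, probability 2/3; weight (1/3)·(2/3) = 2/9.
If it is behind door 3 (prior 1/3): only door 1 is available, probability 1; weight (1/3)·1 = 1/3.
The weights sum to 5/9.
So P(the car behind door 2 | the host opened door 1) = (2/9) / (5/9) = 2/5.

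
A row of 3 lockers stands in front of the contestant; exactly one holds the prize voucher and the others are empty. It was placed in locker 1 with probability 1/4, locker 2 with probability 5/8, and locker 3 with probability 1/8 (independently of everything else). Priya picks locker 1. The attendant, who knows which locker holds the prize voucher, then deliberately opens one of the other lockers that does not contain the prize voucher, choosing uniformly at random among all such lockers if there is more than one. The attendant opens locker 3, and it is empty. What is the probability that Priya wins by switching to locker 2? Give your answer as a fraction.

Consider each possible location of the prize voucher in turn.
If it is in locker 1 (prior 1/4): the attendant has 2 equally likely choices, so probability 1/2; weight (1/4)·(1/2) = 1/8.
If it is in locker 2 (prior 5/8): the attendant has no choice, probability 1; weight (5/8)·1 = 5/8.
If it is in locker 3 (prior 1/8): the attendant opened locker 3, so this case is ruled out; weight (1/8)·0 = 0.
The weights sum to 3/4.
So P(the prize voucher in locker 2 | the attendant opened locker 3) = (5/8) / (3/4) = 5/6.

5/6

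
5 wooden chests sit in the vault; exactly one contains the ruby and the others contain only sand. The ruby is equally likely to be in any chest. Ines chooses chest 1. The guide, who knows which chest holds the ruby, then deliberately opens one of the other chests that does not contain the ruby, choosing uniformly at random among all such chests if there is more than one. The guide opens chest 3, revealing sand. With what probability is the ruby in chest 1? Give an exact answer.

Condition on the true location of the ruby.
If it is in chest 1 (prior 1/5): the guide has 4 equally likely choices, so probability 1/4; weight (1/5)·(1/4) = 1/20.
If it is in any of chests 2, 4, and 5 (prior 1/5 each): the guide has 3 equally likely choices, so probability 1/3; weight (1/5)·(1/3) = 1/15 each.
If it is in chest 3 (prior 1/5): the guide opened chest 3, so this case is ruled out; weight (1/5)·0 = 0.
The weights sum to 1/4.
So P(the ruby in chest 1 | the guide opened chest 3) = (1/20) / (1/4) = 1/5.

1/5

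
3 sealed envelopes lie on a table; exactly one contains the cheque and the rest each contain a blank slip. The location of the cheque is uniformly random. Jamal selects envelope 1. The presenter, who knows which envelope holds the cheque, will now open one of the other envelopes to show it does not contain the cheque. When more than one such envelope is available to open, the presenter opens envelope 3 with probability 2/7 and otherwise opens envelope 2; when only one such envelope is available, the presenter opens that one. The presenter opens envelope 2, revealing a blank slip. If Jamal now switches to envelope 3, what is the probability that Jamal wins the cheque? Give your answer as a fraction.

7/12

Consider each possible location of the cheque in turn.
If it is in envelope 1 (prior 1/3): envelope 3 is available but not opened, probability 5/7; weight (1/3)·(5/7) = 5/21.
If it is in envelope 2 (prior 1/3): the presenter opened envelope 2, so this case is ruled out; weight (1/3)·0 = 0.
If it is in envelope 3 (prior 1/3): only envelope 2 is available, probability 1; weight (1/3)·1 = 1/3.
The weights sum to 4/7.
So P(the cheque in envelope 3 | the presenter opened envelope 2) = (1/3) / (4/7) = 7/12.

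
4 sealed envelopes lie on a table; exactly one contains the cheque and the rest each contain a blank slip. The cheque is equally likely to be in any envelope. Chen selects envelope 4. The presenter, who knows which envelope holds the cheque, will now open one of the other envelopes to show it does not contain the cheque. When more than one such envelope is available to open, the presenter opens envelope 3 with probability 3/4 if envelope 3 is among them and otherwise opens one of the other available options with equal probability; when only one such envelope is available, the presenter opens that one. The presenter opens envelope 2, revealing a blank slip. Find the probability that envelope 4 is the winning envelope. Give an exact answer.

Consider each possible location of the cheque in turn.
If it is in envelope 1 (prior 1/4): envelope 3 is available but not opened, probability 1/4; weight (1/4)·(1/4) = 1/16.
If it is in envelope 2 (prior 1/4): the presenter opened envelope 2, so this case is ruled out; weight (1/4)·0 = 0.
If it is in envelope 3 (prior 1/4): envelope 3 holds the prize so is unavailable; the presenter chooses uniformly among the 2 others, probability 1/2; weight (1/4)·(1/2) = 1/8.
If it is in envelope 4 (prior 1/4): envelope 3 is available but not opened; envelope 2 gets probability (1 − 3/4)/2 = 1/8; weight (1/4)·(1/8) = 1/32.
The weights sum to 7/32.
So P(the cheque in envelope 4 | the presenter opened envelope 2) = (1/32) / (7/32) = 1/7.

1/7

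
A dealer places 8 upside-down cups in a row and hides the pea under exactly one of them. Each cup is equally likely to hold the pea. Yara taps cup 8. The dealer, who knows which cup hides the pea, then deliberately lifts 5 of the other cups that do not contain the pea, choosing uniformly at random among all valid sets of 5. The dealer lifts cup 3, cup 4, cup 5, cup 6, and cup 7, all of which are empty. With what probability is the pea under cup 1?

7/16

Apply Bayes' rule, conditioning on where the pea actually is.
If it is under either of cups 1 and 2 (prior 1/8 each): the dealer has 6 equally likely choices, so probability 1/6; weight (1/8)·(1/6) = 1/48 each.
If it is under any of cups 3, 4, 5, 6, and 7 (prior 1/8 each): that cup was opened and seen not to hold the prize — ruled out; weight (1/8)·0 = 0 each.
If it is under cup 8 (prior 1/8): the dealer has 21 equally likely choices, so probability 1/21; weight (1/8)·(1/21) = 1/168.
The weights sum to 1/21.
So P(the pea under cup 1 | the dealer opened cup 3, cup 4, cup 5, cup 6, and cup 7) = (1/48) / (1/21) = 7/16.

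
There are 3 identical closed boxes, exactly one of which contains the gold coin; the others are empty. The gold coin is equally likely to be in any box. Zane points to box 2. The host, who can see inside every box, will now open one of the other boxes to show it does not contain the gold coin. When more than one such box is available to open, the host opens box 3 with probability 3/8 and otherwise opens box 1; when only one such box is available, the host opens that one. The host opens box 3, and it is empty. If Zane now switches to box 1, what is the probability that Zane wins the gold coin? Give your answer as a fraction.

8/11

Apply Bayes' rule, conditioning on where the gold coin actually is.
If it is in box 1 (prior 1/3): only box 3 is available, probability 1; weight (1/3)·1 = 1/3.
If it is in box 2 (prior 1/3): box 3 is available, opened with probability 3/8; weight (1/3)·(3/8) = 1/8.
If it is in box 3 (prior 1/3): the host opened box 3, so this case is ruled out; weight (1/3)·0 = 0.
The weights sum to 11/24.
So P(the gold coin in box 1 | the host opened box 3) = (1/3) / (11/24) = 8/11.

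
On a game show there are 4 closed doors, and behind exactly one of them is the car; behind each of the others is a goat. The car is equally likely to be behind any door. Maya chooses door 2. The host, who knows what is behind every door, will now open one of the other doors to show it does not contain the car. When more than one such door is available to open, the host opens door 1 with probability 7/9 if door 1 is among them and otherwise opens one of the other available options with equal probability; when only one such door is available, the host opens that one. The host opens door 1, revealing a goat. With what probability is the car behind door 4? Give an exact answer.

Consider each possible location of the car in turn.
If it is behind door 1 (prior 1/4): the host opened door 1, so this case is ruled out; weight (1/4)·0 = 0.
If it is behind any of doors 2, 3, and 4 (prior 1/4 each): door 1 is available, opened with probability 7/9; weight (1/4)·(7/9) = 7/36 each.
The weights sum to 7/12.
So P(the car behind door 4 | the host opened door 1) = (7/36) / (7/12) = 1/3.

1/3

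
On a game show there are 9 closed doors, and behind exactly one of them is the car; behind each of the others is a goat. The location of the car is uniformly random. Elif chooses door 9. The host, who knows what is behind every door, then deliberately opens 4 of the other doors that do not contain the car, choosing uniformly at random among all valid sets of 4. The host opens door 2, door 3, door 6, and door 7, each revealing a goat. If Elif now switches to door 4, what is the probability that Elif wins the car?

Apply Bayes' rule, conditioning on where the car actually is.
If it is behind any of doors 1, 4, 5, and 8 (prior 1/9 each): the host has 35 equally likely choices, so probability 1/35; weight (1/9)·(1/35) = 1/315 each.
If it is behind any of doors 2, 3, 6, and 7 (prior 1/9 each): that door was opened and seen not to hold the prize — ruled out; weight (1/9)·0 = 0 each.
If it is behind door 9 (prior 1/9): the host has 70 equally likely choices, so probability 1/70; weight (1/9)·(1/70) = 1/630.
The weights sum to 1/70.
So P(the car behind door 4 | the host opened door 2, door 3, door 6, and door 7) = (1/315) / (1/70) = 2/9.

2/9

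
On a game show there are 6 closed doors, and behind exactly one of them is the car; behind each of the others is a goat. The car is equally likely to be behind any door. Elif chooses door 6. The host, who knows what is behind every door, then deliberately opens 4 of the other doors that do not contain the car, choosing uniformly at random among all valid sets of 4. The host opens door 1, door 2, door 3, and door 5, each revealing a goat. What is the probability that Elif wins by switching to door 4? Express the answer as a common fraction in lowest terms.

5/6

Apply Bayes' rule, conditioning on where the car actually is.
If it is behind any of doors 1, 2, 3, and 5 (prior 1/6 each): that door was opened and seen not to hold the prize — ruled out; weight (1/6)·0 = 0 each.
If it is behind door 4 (prior 1/6): the host has no choice, probability 1; weight (1/6)·1 = 1/6.
If it is behind door 6 (prior 1/6): the host has 5 equally likely choices, so probability 1/5; weight (1/6)·(1/5) = 1/30.
The weights sum to 1/5.
So P(the car behind door 4 | the host opened door 1, door 2, door 3, and door 5) = (1/6) / (1/5) = 5/6.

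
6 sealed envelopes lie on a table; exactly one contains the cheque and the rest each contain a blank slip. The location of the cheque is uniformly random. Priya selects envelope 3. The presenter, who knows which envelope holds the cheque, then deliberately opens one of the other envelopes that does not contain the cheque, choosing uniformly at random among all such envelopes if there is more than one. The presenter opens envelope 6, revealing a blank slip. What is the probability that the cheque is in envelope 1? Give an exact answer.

5/24

Apply Bayes' rule, conditioning on where the cheque actually is.
If it is in any of envelopes 1, 2, 4, and 5 (prior 1/6 each): the presenter has 4 equally likely choices, so probability 1/4; weight (1/6)·(1/4) = 1/24 each.
If it is in envelope 3 (prior 1/6): the presenter has 5 equally likely choices, so probability 1/5; weight (1/6)·(1/5) = 1/30.
If it is in envelope 6 (prior 1/6): the presenter opened envelope 6, so this case is ruled out; weight (1/6)·0 = 0.
The weights sum to 1/5.
So P(the cheque in envelope 1 | the presenter opened envelope 6) = (1/24) / (1/5) = 5/24.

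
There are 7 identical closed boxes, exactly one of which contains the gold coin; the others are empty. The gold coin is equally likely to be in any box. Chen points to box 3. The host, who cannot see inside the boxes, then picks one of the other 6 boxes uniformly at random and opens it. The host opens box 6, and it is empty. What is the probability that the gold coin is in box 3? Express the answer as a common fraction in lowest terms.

Consider each possible location of the gold coin in turn.
If it is in any of boxes 1, 2, 3, 4, 5, and 7 (prior 1/7 each): the host picks box 6 with probability 1/6 regardless, and it is not the prize; weight (1/7)·(1/6) = 1/42 each.
If it is in box 6 (prior 1/7): the host opened box 6, so this case is ruled out; weight (1/7)·0 = 0.
The weights sum to 1/7.
So P(the gold coin in box 3 | the host opened box 6) = (1/42) / (1/7) = 1/6.

1/6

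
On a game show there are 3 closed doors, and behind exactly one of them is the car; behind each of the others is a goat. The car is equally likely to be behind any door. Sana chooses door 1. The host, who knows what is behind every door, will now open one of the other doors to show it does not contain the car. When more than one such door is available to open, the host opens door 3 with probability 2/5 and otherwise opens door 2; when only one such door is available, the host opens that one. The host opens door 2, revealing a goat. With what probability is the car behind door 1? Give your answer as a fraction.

3/8

Consider each possible location of the car in turn.
If it is behind door 1 (prior 1/3): door 3 is available but not opened, probability 3/5; weight (1/3)·(3/5) = 1/5.
If it is behind door 2 (prior 1/3): the host opened door 2, so this case is ruled out; weight (1/3)·0 = 0.
If it is behind door 3 (prior 1/3): only door 2 is available, probability 1; weight (1/3)·1 = 1/3.
The weights sum to 8/15.
So P(the car behind door 1 | the host opened door 2) = (1/5) / (8/15) = 3/8.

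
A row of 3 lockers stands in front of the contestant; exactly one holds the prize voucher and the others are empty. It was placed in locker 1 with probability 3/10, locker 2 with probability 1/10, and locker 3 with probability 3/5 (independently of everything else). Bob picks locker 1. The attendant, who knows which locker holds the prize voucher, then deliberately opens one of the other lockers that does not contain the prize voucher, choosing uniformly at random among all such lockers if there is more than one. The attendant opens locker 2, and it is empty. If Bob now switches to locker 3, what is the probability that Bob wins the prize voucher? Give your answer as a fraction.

4/5

Apply Bayes' rule, conditioning on where the prize voucher actually is.
If it is in locker 1 (prior 3/10): the attendant has 2 equally likely choices, so probability 1/2; weight (3/10)·(1/2) = 3/20.
If it is in locker 2 (prior 1/10): the attendant opened locker 2, so this case is ruled out; weight (1/10)·0 = 0.
If it is in locker 3 (prior 3/5): the attendant has no choice, probability 1; weight (3/5)·1 = 3/5.
The weights sum to 3/4.
So P(the prize voucher in locker 3 | the attendant opened locker 2) = (3/5) / (3/4) = 4/5.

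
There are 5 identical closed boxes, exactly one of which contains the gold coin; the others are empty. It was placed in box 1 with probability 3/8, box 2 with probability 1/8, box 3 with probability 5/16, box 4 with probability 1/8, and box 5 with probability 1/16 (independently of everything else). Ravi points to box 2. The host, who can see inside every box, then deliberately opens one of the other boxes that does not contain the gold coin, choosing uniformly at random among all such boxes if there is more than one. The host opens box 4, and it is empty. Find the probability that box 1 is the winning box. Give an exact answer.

Condition on the true location of the gold coin.
If it is in box 1 (prior 3/8): the host has 3 equally likely choices, so probability 1/3; weight (3/8)·(1/3) = 1/8.
If it is in box 2 (prior 1/8): the host has 4 equally likely choices, so probability 1/4; weight (1/8)·(1/4) = 1/32.
If it is in box 3 (prior 5/16): the host has 3 equally likely choices, so probability 1/3; weight (5/16)·(1/3) = 5/48.
If it is in box 4 (prior 1/8): the host opened box 4, so this case is ruled out; weight (1/8)·0 = 0.
If it is in box 5 (prior 1/16): the host has 3 equally likely choices, so probability 1/3; weight (1/16)·(1/3) = 1/48.
The weights sum to 9/32.
So P(the gold coin in box 1 | the host opened box 4) = (1/8) / (9/32) = 4/9.

4/9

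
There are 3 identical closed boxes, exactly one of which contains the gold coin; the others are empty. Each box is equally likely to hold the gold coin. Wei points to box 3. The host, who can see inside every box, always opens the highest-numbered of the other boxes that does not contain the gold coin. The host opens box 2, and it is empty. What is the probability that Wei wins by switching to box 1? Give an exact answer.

1/2

Apply Bayes' rule, conditioning on where the gold coin actually is.
If it is in either of boxes 1 and 3 (prior 1/3 each): box 2 is the highest-numbered option available, probability 1; weight (1/3)·1 = 1/3 each.
If it is in box 2 (prior 1/3): the host opened box 2, so this case is ruled out; weight (1/3)·0 = 0.
The weights sum to 2/3.
So P(the gold coin in box 1 | the host opened box 2) = (1/3) / (2/3) = 1/2.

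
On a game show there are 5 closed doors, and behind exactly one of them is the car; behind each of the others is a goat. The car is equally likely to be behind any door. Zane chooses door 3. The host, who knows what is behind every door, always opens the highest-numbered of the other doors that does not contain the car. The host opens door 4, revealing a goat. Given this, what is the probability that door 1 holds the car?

0

Apply Bayes' rule, conditioning on where the car actually is.
If it is behind any of doors 1, 2, and 3 (prior 1/5 each): the host would have opened door 5 instead, probability 0; weight (1/5)·0 = 0 each.
If it is behind door 4 (prior 1/5): the host opened door 4, so this case is ruled out; weight (1/5)·0 = 0.
If it is behind door 5 (prior 1/5): door 4 is the highest-numbered option available, probability 1; weight (1/5)·1 = 1/5.
The weights sum to 1/5.
So P(the car behind door 1 | the host opened door 4) = 0 / (1/5) = 0.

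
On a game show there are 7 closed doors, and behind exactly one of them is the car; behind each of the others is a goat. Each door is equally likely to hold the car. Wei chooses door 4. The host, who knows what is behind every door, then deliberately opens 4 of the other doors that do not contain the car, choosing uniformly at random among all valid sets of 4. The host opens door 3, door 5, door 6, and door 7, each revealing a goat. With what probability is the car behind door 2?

Apply Bayes' rule, conditioning on where the car actually is.
If it is behind either of doors 1 and 2 (prior 1/7 each): the host has 5 equally likely choices, so probability 1/5; weight (1/7)·(1/5) = 1/35 each.
If it is behind any of doors 3, 5, 6, and 7 (prior 1/7 each): that door was opened and seen not to hold the prize — ruled out; weight (1/7)·0 = 0 each.
If it is behind door 4 (prior 1/7): the host has 15 equally likely choices, so probability 1/15; weight (1/7)·(1/15) = 1/105.
The weights sum to 1/15.
So P(the car behind door 2 | the host opened door 3, door 5, door 6, and door 7) = (1/35) / (1/15) = 3/7.

3/7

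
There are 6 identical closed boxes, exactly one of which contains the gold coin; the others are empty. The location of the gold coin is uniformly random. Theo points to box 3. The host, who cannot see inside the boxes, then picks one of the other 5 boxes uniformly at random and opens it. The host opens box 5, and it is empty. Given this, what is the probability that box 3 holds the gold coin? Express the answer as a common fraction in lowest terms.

Because the host chose which box to open without knowing where the gold coin is, the choice is independent of the prize location. Learning that box 5 does not hold the gold coin simply rules out that one location and leaves the remaining 5 boxes still equally likely by symmetry.
So P(the gold coin in box 3) = 1/5.

1/5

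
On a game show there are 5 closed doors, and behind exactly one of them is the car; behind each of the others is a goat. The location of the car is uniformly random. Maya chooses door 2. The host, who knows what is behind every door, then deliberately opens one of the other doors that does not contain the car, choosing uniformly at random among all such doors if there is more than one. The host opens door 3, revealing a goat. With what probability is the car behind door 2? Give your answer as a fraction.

Consider each possible location of the car in turn.
If it is behind any of doors 1, 4, and 5 (prior 1/5 each): the host has 3 equally likely choices, so probability 1/3; weight (1/5)·(1/3) = 1/15 each.
If it is behind door 2 (prior 1/5): the host has 4 equally likely choices, so probability 1/4; weight (1/5)·(1/4) = 1/20.
If it is behind door 3 (prior 1/5): the host opened door 3, so this case is ruled out; weight (1/5)·0 = 0.
The weights sum to 1/4.
So P(the car behind door 2 | the host opened door 3) = (1/20) / (1/4) = 1/5.

1/5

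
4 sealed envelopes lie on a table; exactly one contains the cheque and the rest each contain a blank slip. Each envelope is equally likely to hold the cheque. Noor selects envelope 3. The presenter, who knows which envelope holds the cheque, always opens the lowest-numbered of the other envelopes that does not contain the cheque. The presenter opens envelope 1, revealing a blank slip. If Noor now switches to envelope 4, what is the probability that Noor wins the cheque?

1/3

Consider each possible location of the cheque in turn.
If it is in envelope 1 (prior 1/4): the presenter opened envelope 1, so this case is ruled out; weight (1/4)·0 = 0.
If it is in any of envelopes 2, 3, and 4 (prior 1/4 each): envelope 1 is the lowest-numbered option available, probability 1; weight (1/4)·1 = 1/4 each.
The weights sum to 3/4.
So P(the cheque in envelope 4 | the presenter opened envelope 1) = (1/4) / (3/4) = 1/3.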